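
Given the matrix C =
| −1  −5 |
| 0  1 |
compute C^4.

[[1, 0], [0, 1]]

C² = I (check: tr C = 0 and det C = −1), so C^4 = I since 4 is even.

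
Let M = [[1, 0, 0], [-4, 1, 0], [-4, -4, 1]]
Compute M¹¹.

M = I + N where N = [[0, 0, 0], [-4, 0, 0], [-4, -4, 0]] is strictly lower-triangular, so N³ = 0.
(I + N)¹¹ = I + 11·N + 55·N² = [[1, 0, 0], [-44, 1, 0], [836, -44, 1]].

[[1, 0, 0], [-44, 1, 0], [836, -44, 1]]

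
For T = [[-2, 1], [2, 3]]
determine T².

[[6, 1], [2, 11]]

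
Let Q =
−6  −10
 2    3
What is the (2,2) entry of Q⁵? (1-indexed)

tr Q = −3 and det Q = 2, so the characteristic polynomial is λ² − (−3)λ + (2) with roots −2 and −1.
Eigenvectors give P = [[5, −2], [−2, 1]] with P⁻¹ = [[1, 2], [2, 5]], and Q = P·diag(−2, −1)·P⁻¹.
Then Q⁵ = P·diag(−32, −1)·P⁻¹ = [[−160, 2], [64, −1]] · [[1, 2], [2, 5]] = [[−156, −310], [62, 123]].

123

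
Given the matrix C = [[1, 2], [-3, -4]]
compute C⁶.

tr C = -3 and det C = 2, so the characteristic polynomial is λ² − (-3)λ + (2) with roots -1 and -2.
Eigenvectors give P = [[-1, -2], [1, 3]] with P⁻¹ = [[-3, -2], [1, 1]], and C = P·diag(-1, -2)·P⁻¹.
Then C⁶ = P·diag(1, 64)·P⁻¹ = [[-1, -128], [1, 192]] · [[-3, -2], [1, 1]] = [[-125, -126], [189, 190]].

[[-125, -126], [189, 190]]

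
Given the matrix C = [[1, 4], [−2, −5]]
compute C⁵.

[[241, 484], [−242, −485]]

tr C = −4 and det C = 3, so the characteristic polynomial is λ² − (−4)λ + (3) with roots −1 and −3.
Eigenvectors give P = [[−2, 1], [1, −1]] with P⁻¹ = [[−1, −1], [−1, −2]], and C = P·diag(−1, −3)·P⁻¹.
Then C⁵ = P·diag(−1, −243)·P⁻¹ = [[2, −243], [−1, 243]] · [[−1, −1], [−1, −2]] = [[241, 484], [−242, −485]].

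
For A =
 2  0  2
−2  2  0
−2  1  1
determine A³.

[[−16, 10, 6], [−16, 4, −20], [−16, 3, −19]]

A² = [[0, 2, 6], [−8, 4, −4], [−8, 3, −3]]
A³ = [[−16, 10, 6], [−16, 4, −20], [−16, 3, −19]]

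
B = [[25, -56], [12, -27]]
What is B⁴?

[[-479, 1120], [-240, 561]]

tr B = -2 and det B = -3, so the characteristic polynomial is λ² − (-2)λ + (-3) with roots -3 and 1.
Eigenvectors give P = [[-2, -7], [-1, -3]] with P⁻¹ = [[3, -7], [-1, 2]], and B = P·diag(-3, 1)·P⁻¹.
Then B⁴ = P·diag(81, 1)·P⁻¹ = [[-162, -7], [-81, -3]] · [[3, -7], [-1, 2]] = [[-479, 1120], [-240, 561]].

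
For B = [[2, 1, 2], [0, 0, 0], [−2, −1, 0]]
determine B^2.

[[0, 0, 4], [0, 0, 0], [−4, −2, −4]]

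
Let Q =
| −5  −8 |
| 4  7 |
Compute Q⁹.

tr Q = 2 and det Q = −3, so the characteristic polynomial is λ² − (2)λ + (−3) with roots 3 and −1.
Eigenvectors give P = [[−1, −2], [1, 1]] with P⁻¹ = [[1, 2], [−1, −1]], and Q = P·diag(3, −1)·P⁻¹.
Then Q⁹ = P·diag(19683, −1)·P⁻¹ = [[−19683, 2], [19683, −1]] · [[1, 2], [−1, −1]] = [[−19685, −39368], [19684, 39367]].

[[−19685, −39368], [19684, 39367]]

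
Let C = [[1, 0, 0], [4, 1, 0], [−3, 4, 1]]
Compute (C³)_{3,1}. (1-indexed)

C = I + N where N = [[0, 0, 0], [4, 0, 0], [−3, 4, 0]] is strictly lower-triangular, so N³ = 0.
(I + N)³ = I + 3·N + 3·N² = [[1, 0, 0], [12, 1, 0], [39, 12, 1]].

39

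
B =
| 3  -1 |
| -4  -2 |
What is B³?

B² = [[13, -1], [-4, 8]]
B³ = [[43, -11], [-44, -12]]

[[43, -11], [-44, -12]]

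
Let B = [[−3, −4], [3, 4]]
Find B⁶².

[[−3, −4], [3, 4]]

B² = B (a projection; rank 1, trace 1), so B⁶² = B.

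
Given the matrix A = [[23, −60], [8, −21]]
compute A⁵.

[[1463, −3660], [488, −1221]]

tr A = 2 and det A = −3, so the characteristic polynomial is λ² − (2)λ + (−3) with roots 3 and −1.
Eigenvectors give P = [[−3, −5], [−1, −2]] with P⁻¹ = [[−2, 5], [1, −3]], and A = P·diag(3, −1)·P⁻¹.
Then A⁵ = P·diag(243, −1)·P⁻¹ = [[−729, 5], [−243, 2]] · [[−2, 5], [1, −3]] = [[1463, −3660], [488, −1221]].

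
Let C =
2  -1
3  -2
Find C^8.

[[1, 0], [0, 1]]

C² = I (check: tr C = 0 and det C = -1), so C^8 = I since 8 is even.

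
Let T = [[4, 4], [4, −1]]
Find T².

[[32, 12], [12, 17]]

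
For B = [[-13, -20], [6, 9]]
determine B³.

tr B = -4 and det B = 3, so the characteristic polynomial is λ² − (-4)λ + (3) with roots -1 and -3.
Eigenvectors give P = [[-5, 2], [3, -1]] with P⁻¹ = [[1, 2], [3, 5]], and B = P·diag(-1, -3)·P⁻¹.
Then B³ = P·diag(-1, -27)·P⁻¹ = [[5, -54], [-3, 27]] · [[1, 2], [3, 5]] = [[-157, -260], [78, 129]].

[[-157, -260], [78, 129]]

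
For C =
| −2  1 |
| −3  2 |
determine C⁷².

C² = I (check: tr C = 0 and det C = −1), so C⁷² = I since 72 is even.

[[1, 0], [0, 1]]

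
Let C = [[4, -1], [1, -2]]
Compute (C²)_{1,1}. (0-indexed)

3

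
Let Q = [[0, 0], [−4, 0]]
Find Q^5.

Q is strictly triangular, hence nilpotent: Q^2 = 0, so Q^5 = 0.

[[0, 0], [0, 0]]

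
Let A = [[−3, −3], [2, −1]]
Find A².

[[3, 12], [−8, −5]]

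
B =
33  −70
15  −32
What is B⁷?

[[16077, −32410], [6945, −14018]]

tr B = 1 and det B = −6, so the characteristic polynomial is λ² − (1)λ + (−6) with roots −2 and 3.
Eigenvectors give P = [[2, −7], [1, −3]] with P⁻¹ = [[−3, 7], [−1, 2]], and B = P·diag(−2, 3)·P⁻¹.
Then B⁷ = P·diag(−128, 2187)·P⁻¹ = [[−256, −15309], [−128, −6561]] · [[−3, 7], [−1, 2]] = [[16077, −32410], [6945, −14018]].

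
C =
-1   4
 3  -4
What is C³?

[[-73, 132], [99, -172]]

C² = [[13, -20], [-15, 28]]
C³ = [[-73, 132], [99, -172]]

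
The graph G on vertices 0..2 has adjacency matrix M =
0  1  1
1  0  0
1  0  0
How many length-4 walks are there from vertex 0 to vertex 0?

The number of length-4 walks from vertex 0 to vertex 0 is entry (0,0) of M⁴, where M is the adjacency matrix.
M² = [[2, 0, 0], [0, 1, 1], [0, 1, 1]]
M³ = [[0, 2, 2], [2, 0, 0], [2, 0, 0]]
M⁴ = [[4, 0, 0], [0, 2, 2], [0, 2, 2]]

4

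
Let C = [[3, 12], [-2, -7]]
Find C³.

tr C = -4 and det C = 3, so the characteristic polynomial is λ² − (-4)λ + (3) with roots -3 and -1.
Eigenvectors give P = [[-2, 3], [1, -1]] with P⁻¹ = [[1, 3], [1, 2]], and C = P·diag(-3, -1)·P⁻¹.
Then C³ = P·diag(-27, -1)·P⁻¹ = [[54, -3], [-27, 1]] · [[1, 3], [1, 2]] = [[51, 156], [-26, -79]].

[[51, 156], [-26, -79]]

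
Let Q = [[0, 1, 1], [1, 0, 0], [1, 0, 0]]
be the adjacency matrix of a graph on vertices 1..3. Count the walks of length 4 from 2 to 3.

The number of length-4 walks from vertex 2 to vertex 3 is entry (2,3) of Q⁴, where Q is the adjacency matrix.
Q² = [[2, 0, 0], [0, 1, 1], [0, 1, 1]]
Q³ = [[0, 2, 2], [2, 0, 0], [2, 0, 0]]
Q⁴ = [[4, 0, 0], [0, 2, 2], [0, 2, 2]]

2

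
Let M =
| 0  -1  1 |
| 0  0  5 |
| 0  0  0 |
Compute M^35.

[[0, 0, 0], [0, 0, 0], [0, 0, 0]]

M is strictly triangular, hence nilpotent: M^3 = 0, so M^35 = 0.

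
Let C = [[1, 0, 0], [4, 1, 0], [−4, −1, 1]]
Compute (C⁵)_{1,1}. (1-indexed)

1

C = I + N where N = [[0, 0, 0], [4, 0, 0], [−4, −1, 0]] is strictly lower-triangular, so N³ = 0.
(I + N)⁵ = I + 5·N + 10·N² = [[1, 0, 0], [20, 1, 0], [−60, −5, 1]].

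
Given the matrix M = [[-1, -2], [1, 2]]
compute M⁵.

[[-1, -2], [1, 2]]

M² = M (a projection; rank 1, trace 1), so M⁵ = M.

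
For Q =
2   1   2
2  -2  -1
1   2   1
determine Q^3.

Q^2 = [[8, 4, 5], [-1, 4, 5], [7, -1, 1]]
Q^3 = [[29, 10, 17], [11, 1, -1], [13, 11, 16]]

[[29, 10, 17], [11, 1, -1], [13, 11, 16]]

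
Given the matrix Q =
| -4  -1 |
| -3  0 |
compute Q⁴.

Q² = [[19, 4], [12, 3]]
Q³ = [[-88, -19], [-57, -12]]
Q⁴ = [[409, 88], [264, 57]]

[[409, 88], [264, 57]]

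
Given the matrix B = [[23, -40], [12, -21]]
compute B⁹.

tr B = 2 and det B = -3, so the characteristic polynomial is λ² − (2)λ + (-3) with roots -1 and 3.
Eigenvectors give P = [[-5, 2], [-3, 1]] with P⁻¹ = [[1, -2], [3, -5]], and B = P·diag(-1, 3)·P⁻¹.
Then B⁹ = P·diag(-1, 19683)·P⁻¹ = [[5, 39366], [3, 19683]] · [[1, -2], [3, -5]] = [[118103, -196840], [59052, -98421]].

[[118103, -196840], [59052, -98421]]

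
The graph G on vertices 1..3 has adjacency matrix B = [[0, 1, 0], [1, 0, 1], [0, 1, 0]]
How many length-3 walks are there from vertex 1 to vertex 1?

The number of length-3 walks from vertex 1 to vertex 1 is entry (1,1) of B³, where B is the adjacency matrix.
B² = [[1, 0, 1], [0, 2, 0], [1, 0, 1]]
B³ = [[0, 2, 0], [2, 0, 2], [0, 2, 0]]

0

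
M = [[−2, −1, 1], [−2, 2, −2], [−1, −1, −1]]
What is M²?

[[5, −1, −1], [2, 8, −4], [5, 0, 2]]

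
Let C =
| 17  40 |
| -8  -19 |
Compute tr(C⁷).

tr C = -2 and det C = -3, so the characteristic polynomial is λ² − (-2)λ + (-3) with roots -3 and 1.
Eigenvectors give P = [[-2, 5], [1, -2]] with P⁻¹ = [[2, 5], [1, 2]], and C = P·diag(-3, 1)·P⁻¹.
Then C⁷ = P·diag(-2187, 1)·P⁻¹ = [[4374, 5], [-2187, -2]] · [[2, 5], [1, 2]] = [[8753, 21880], [-4376, -10939]].

-2186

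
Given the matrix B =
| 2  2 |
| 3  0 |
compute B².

[[10, 4], [6, 6]]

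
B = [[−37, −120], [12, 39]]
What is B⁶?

[[−6551, −21840], [2184, 7281]]

tr B = 2 and det B = −3, so the characteristic polynomial is λ² − (2)λ + (−3) with roots −1 and 3.
Eigenvectors give P = [[10, 3], [−3, −1]] with P⁻¹ = [[1, 3], [−3, −10]], and B = P·diag(−1, 3)·P⁻¹.
Then B⁶ = P·diag(1, 729)·P⁻¹ = [[10, 2187], [−3, −729]] · [[1, 3], [−3, −10]] = [[−6551, −21840], [2184, 7281]].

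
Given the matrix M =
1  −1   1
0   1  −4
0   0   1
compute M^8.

M = I + N where N = [[0, −1, 1], [0, 0, −4], [0, 0, 0]] is strictly upper-triangular, so N^3 = 0.
(I + N)^8 = I + 8·N + 28·N^2 = [[1, −8, 120], [0, 1, −32], [0, 0, 1]].

[[1, −8, 120], [0, 1, −32], [0, 0, 1]]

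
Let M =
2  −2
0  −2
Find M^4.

M^2 = [[4, 0], [0, 4]]
M^3 = [[8, −8], [0, −8]]
M^4 = [[16, 0], [0, 16]]

[[16, 0], [0, 16]]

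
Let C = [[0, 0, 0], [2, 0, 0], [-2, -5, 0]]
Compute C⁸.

[[0, 0, 0], [0, 0, 0], [0, 0, 0]]

C is strictly triangular, hence nilpotent: C³ = 0, so C⁸ = 0.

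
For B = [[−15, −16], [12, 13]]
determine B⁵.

[[−975, −976], [732, 733]]

tr B = −2 and det B = −3, so the characteristic polynomial is λ² − (−2)λ + (−3) with roots −3 and 1.
Eigenvectors give P = [[−4, −1], [3, 1]] with P⁻¹ = [[−1, −1], [3, 4]], and B = P·diag(−3, 1)·P⁻¹.
Then B⁵ = P·diag(−243, 1)·P⁻¹ = [[972, −1], [−729, 1]] · [[−1, −1], [3, 4]] = [[−975, −976], [732, 733]].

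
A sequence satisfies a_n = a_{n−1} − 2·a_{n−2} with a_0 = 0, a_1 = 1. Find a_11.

With companion matrix B = [[1, −2], [1, 0]], [a_n, a_{n−1}]ᵀ = B·[a_{n−1}, a_{n−2}]ᵀ, so [a_11, a_10]ᵀ = B^10·[a_1, a_0]ᵀ.
B^10 = [[23, 22], [−11, 34]], giving [a_11, a_10]ᵀ = [[23], [−11]].

23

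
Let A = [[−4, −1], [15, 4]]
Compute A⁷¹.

[[−4, −1], [15, 4]]

A² = I (check: tr A = 0 and det A = −1), so A⁷¹ = A since 71 is odd.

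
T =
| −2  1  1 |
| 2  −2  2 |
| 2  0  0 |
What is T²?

[[8, −4, 0], [−4, 6, −2], [−4, 2, 2]]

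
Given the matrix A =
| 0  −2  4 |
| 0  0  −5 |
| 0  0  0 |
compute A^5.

[[0, 0, 0], [0, 0, 0], [0, 0, 0]]

A is strictly triangular, hence nilpotent: A^3 = 0, so A^5 = 0.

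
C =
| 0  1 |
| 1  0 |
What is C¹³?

[[0, 1], [1, 0]]

C² = I (check: tr C = 0 and det C = -1), so C¹³ = C since 13 is odd.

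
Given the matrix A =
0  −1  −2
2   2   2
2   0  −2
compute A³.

[[0, 2, 4], [−4, −4, −4], [−4, 0, 4]]

A² = [[−6, −2, 2], [8, 2, −4], [−4, −2, 0]]
A³ = [[0, 2, 4], [−4, −4, −4], [−4, 0, 4]]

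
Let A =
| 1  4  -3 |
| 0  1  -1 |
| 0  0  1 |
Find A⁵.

A = I + N where N = [[0, 4, -3], [0, 0, -1], [0, 0, 0]] is strictly upper-triangular, so N³ = 0.
(I + N)⁵ = I + 5·N + 10·N² = [[1, 20, -55], [0, 1, -5], [0, 0, 1]].

[[1, 20, -55], [0, 1, -5], [0, 0, 1]]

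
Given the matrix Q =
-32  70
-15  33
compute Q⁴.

tr Q = 1 and det Q = -6, so the characteristic polynomial is λ² − (1)λ + (-6) with roots 3 and -2.
Eigenvectors give P = [[-2, 7], [-1, 3]] with P⁻¹ = [[3, -7], [1, -2]], and Q = P·diag(3, -2)·P⁻¹.
Then Q⁴ = P·diag(81, 16)·P⁻¹ = [[-162, 112], [-81, 48]] · [[3, -7], [1, -2]] = [[-374, 910], [-195, 471]].

[[-374, 910], [-195, 471]]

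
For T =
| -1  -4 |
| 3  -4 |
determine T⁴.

[[-179, -140], [105, -284]]

T² = [[-11, 20], [-15, 4]]
T³ = [[71, -36], [27, 44]]
T⁴ = [[-179, -140], [105, -284]]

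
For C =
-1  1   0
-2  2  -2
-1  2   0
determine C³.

C² = [[-1, 1, -2], [0, -2, -4], [-3, 3, -4]]
C³ = [[1, -3, -2], [8, -12, 4], [1, -5, -6]]

[[1, -3, -2], [8, -12, 4], [1, -5, -6]]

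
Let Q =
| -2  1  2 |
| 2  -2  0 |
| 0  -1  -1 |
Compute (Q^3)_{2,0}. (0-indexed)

Q^2 = [[6, -6, -6], [-8, 6, 4], [-2, 3, 1]]
Q^3 = [[-24, 24, 18], [28, -24, -20], [10, -9, -5]]

10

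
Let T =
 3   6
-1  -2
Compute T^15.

[[3, 6], [-1, -2]]

T² = T (a projection; rank 1, trace 1), so T^15 = T.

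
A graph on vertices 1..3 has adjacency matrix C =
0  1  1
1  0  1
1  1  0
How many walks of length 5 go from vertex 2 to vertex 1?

The number of length-5 walks from vertex 2 to vertex 1 is entry (2,1) of C⁵, where C is the adjacency matrix.
C² = [[2, 1, 1], [1, 2, 1], [1, 1, 2]]
C³ = [[2, 3, 3], [3, 2, 3], [3, 3, 2]]
C⁴ = [[6, 5, 5], [5, 6, 5], [5, 5, 6]]
C⁵ = [[10, 11, 11], [11, 10, 11], [11, 11, 10]]

11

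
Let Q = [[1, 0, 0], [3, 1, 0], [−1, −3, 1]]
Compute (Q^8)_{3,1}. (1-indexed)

Q = I + N where N = [[0, 0, 0], [3, 0, 0], [−1, −3, 0]] is strictly lower-triangular, so N^3 = 0.
(I + N)^8 = I + 8·N + 28·N^2 = [[1, 0, 0], [24, 1, 0], [−260, −24, 1]].

−260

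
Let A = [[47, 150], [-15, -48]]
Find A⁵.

[[2507, 8250], [-825, -2718]]

tr A = -1 and det A = -6, so the characteristic polynomial is λ² − (-1)λ + (-6) with roots 2 and -3.
Eigenvectors give P = [[-10, -3], [3, 1]] with P⁻¹ = [[-1, -3], [3, 10]], and A = P·diag(2, -3)·P⁻¹.
Then A⁵ = P·diag(32, -243)·P⁻¹ = [[-320, 729], [96, -243]] · [[-1, -3], [3, 10]] = [[2507, 8250], [-825, -2718]].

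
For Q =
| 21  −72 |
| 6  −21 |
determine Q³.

tr Q = 0 and det Q = −9, so the characteristic polynomial is λ² − (0)λ + (−9) with roots 3 and −3.
Eigenvectors give P = [[4, 3], [1, 1]] with P⁻¹ = [[1, −3], [−1, 4]], and Q = P·diag(3, −3)·P⁻¹.
Then Q³ = P·diag(27, −27)·P⁻¹ = [[108, −81], [27, −27]] · [[1, −3], [−1, 4]] = [[189, −648], [54, −189]].

[[189, −648], [54, −189]]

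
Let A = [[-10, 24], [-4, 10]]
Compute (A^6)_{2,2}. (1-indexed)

64

tr A = 0 and det A = -4, so the characteristic polynomial is λ² − (0)λ + (-4) with roots 2 and -2.
Eigenvectors give P = [[2, 3], [1, 1]] with P⁻¹ = [[-1, 3], [1, -2]], and A = P·diag(2, -2)·P⁻¹.
Then A^6 = P·diag(64, 64)·P⁻¹ = [[128, 192], [64, 64]] · [[-1, 3], [1, -2]] = [[64, 0], [0, 64]].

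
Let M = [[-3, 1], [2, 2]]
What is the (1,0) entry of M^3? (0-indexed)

M^2 = [[11, -1], [-2, 6]]
M^3 = [[-35, 9], [18, 10]]

18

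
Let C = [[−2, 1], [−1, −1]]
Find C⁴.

C² = [[3, −3], [3, 0]]
C³ = [[−3, 6], [−6, 3]]
C⁴ = [[0, −9], [9, −9]]

[[0, −9], [9, −9]]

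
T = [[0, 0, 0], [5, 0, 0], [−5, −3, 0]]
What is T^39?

[[0, 0, 0], [0, 0, 0], [0, 0, 0]]

T is strictly triangular, hence nilpotent: T^3 = 0, so T^39 = 0.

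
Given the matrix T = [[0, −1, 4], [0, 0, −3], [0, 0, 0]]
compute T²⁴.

[[0, 0, 0], [0, 0, 0], [0, 0, 0]]

T is strictly triangular, hence nilpotent: T³ = 0, so T²⁴ = 0.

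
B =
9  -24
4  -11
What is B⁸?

tr B = -2 and det B = -3, so the characteristic polynomial is λ² − (-2)λ + (-3) with roots 1 and -3.
Eigenvectors give P = [[3, -2], [1, -1]] with P⁻¹ = [[1, -2], [1, -3]], and B = P·diag(1, -3)·P⁻¹.
Then B⁸ = P·diag(1, 6561)·P⁻¹ = [[3, -13122], [1, -6561]] · [[1, -2], [1, -3]] = [[-13119, 39360], [-6560, 19681]].

[[-13119, 39360], [-6560, 19681]]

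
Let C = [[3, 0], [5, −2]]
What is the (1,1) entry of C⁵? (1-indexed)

243

tr C = 1 and det C = −6, so the characteristic polynomial is λ² − (1)λ + (−6) with roots −2 and 3.
Eigenvectors give P = [[0, 1], [−1, 1]] with P⁻¹ = [[1, −1], [1, 0]], and C = P·diag(−2, 3)·P⁻¹.
Then C⁵ = P·diag(−32, 243)·P⁻¹ = [[0, 243], [32, 243]] · [[1, −1], [1, 0]] = [[243, 0], [275, −32]].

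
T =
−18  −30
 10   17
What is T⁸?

[[25476, 37830], [−12610, −18659]]

tr T = −1 and det T = −6, so the characteristic polynomial is λ² − (−1)λ + (−6) with roots 2 and −3.
Eigenvectors give P = [[−3, −2], [2, 1]] with P⁻¹ = [[1, 2], [−2, −3]], and T = P·diag(2, −3)·P⁻¹.
Then T⁸ = P·diag(256, 6561)·P⁻¹ = [[−768, −13122], [512, 6561]] · [[1, 2], [−2, −3]] = [[25476, 37830], [−12610, −18659]].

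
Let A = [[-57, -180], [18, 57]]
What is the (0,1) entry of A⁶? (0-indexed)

tr A = 0 and det A = -9, so the characteristic polynomial is λ² − (0)λ + (-9) with roots -3 and 3.
Eigenvectors give P = [[10, -3], [-3, 1]] with P⁻¹ = [[1, 3], [3, 10]], and A = P·diag(-3, 3)·P⁻¹.
Then A⁶ = P·diag(729, 729)·P⁻¹ = [[7290, -2187], [-2187, 729]] · [[1, 3], [3, 10]] = [[729, 0], [0, 729]].

0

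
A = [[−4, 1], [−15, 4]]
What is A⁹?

A² = I (check: tr A = 0 and det A = −1), so A⁹ = A since 9 is odd.

[[−4, 1], [−15, 4]]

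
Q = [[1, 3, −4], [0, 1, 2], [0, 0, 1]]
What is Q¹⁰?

Q = I + N where N = [[0, 3, −4], [0, 0, 2], [0, 0, 0]] is strictly upper-triangular, so N³ = 0.
(I + N)¹⁰ = I + 10·N + 45·N² = [[1, 30, 230], [0, 1, 20], [0, 0, 1]].

[[1, 30, 230], [0, 1, 20], [0, 0, 1]]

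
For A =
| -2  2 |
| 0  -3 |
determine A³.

A² = [[4, -10], [0, 9]]
A³ = [[-8, 38], [0, -27]]

[[-8, 38], [0, -27]]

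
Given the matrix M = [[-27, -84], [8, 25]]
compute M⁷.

tr M = -2 and det M = -3, so the characteristic polynomial is λ² − (-2)λ + (-3) with roots 1 and -3.
Eigenvectors give P = [[-3, 7], [1, -2]] with P⁻¹ = [[2, 7], [1, 3]], and M = P·diag(1, -3)·P⁻¹.
Then M⁷ = P·diag(1, -2187)·P⁻¹ = [[-3, -15309], [1, 4374]] · [[2, 7], [1, 3]] = [[-15315, -45948], [4376, 13129]].

[[-15315, -45948], [4376, 13129]]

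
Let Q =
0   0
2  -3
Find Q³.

Q² = [[0, 0], [-6, 9]]
Q³ = [[0, 0], [18, -27]]

[[0, 0], [18, -27]]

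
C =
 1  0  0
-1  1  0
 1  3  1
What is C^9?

C = I + N where N = [[0, 0, 0], [-1, 0, 0], [1, 3, 0]] is strictly lower-triangular, so N^3 = 0.
(I + N)^9 = I + 9·N + 36·N^2 = [[1, 0, 0], [-9, 1, 0], [-99, 27, 1]].

[[1, 0, 0], [-9, 1, 0], [-99, 27, 1]]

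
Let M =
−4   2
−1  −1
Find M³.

[[−46, 38], [−19, 11]]

tr M = −5 and det M = 6, so the characteristic polynomial is λ² − (−5)λ + (6) with roots −2 and −3.
Eigenvectors give P = [[1, 2], [1, 1]] with P⁻¹ = [[−1, 2], [1, −1]], and M = P·diag(−2, −3)·P⁻¹.
Then M³ = P·diag(−8, −27)·P⁻¹ = [[−8, −54], [−8, −27]] · [[−1, 2], [1, −1]] = [[−46, 38], [−19, 11]].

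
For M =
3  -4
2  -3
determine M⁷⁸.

M² = I (check: tr M = 0 and det M = -1), so M⁷⁸ = I since 78 is even.

[[1, 0], [0, 1]]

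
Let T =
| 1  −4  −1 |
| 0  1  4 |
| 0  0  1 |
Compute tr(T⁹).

3

T = I + N where N = [[0, −4, −1], [0, 0, 4], [0, 0, 0]] is strictly upper-triangular, so N³ = 0.
(I + N)⁹ = I + 9·N + 36·N² = [[1, −36, −585], [0, 1, 36], [0, 0, 1]].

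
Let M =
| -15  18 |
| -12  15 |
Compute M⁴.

[[81, 0], [0, 81]]

tr M = 0 and det M = -9, so the characteristic polynomial is λ² − (0)λ + (-9) with roots 3 and -3.
Eigenvectors give P = [[1, -3], [1, -2]] with P⁻¹ = [[-2, 3], [-1, 1]], and M = P·diag(3, -3)·P⁻¹.
Then M⁴ = P·diag(81, 81)·P⁻¹ = [[81, -243], [81, -162]] · [[-2, 3], [-1, 1]] = [[81, 0], [0, 81]].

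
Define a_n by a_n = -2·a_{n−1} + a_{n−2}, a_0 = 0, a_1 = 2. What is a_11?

11482

With companion matrix M = [[-2, 1], [1, 0]], [a_n, a_{n−1}]ᵀ = M·[a_{n−1}, a_{n−2}]ᵀ, so [a_11, a_10]ᵀ = M¹⁰·[a_1, a_0]ᵀ.
M¹⁰ = [[5741, -2378], [-2378, 985]], giving [a_11, a_10]ᵀ = [[11482], [-4756]].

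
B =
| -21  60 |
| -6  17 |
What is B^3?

[[-261, 780], [-78, 233]]

tr B = -4 and det B = 3, so the characteristic polynomial is λ² − (-4)λ + (3) with roots -3 and -1.
Eigenvectors give P = [[10, 3], [3, 1]] with P⁻¹ = [[1, -3], [-3, 10]], and B = P·diag(-3, -1)·P⁻¹.
Then B^3 = P·diag(-27, -1)·P⁻¹ = [[-270, -3], [-81, -1]] · [[1, -3], [-3, 10]] = [[-261, 780], [-78, 233]].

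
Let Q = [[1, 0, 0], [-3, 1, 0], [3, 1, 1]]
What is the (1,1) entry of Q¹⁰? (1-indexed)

Q = I + N where N = [[0, 0, 0], [-3, 0, 0], [3, 1, 0]] is strictly lower-triangular, so N³ = 0.
(I + N)¹⁰ = I + 10·N + 45·N² = [[1, 0, 0], [-30, 1, 0], [-105, 10, 1]].

1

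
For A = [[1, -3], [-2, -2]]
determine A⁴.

[[55, 51], [34, 106]]

A² = [[7, 3], [2, 10]]
A³ = [[1, -27], [-18, -26]]
A⁴ = [[55, 51], [34, 106]]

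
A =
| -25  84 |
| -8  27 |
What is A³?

[[-169, 588], [-56, 195]]

tr A = 2 and det A = -3, so the characteristic polynomial is λ² − (2)λ + (-3) with roots -1 and 3.
Eigenvectors give P = [[7, -3], [2, -1]] with P⁻¹ = [[1, -3], [2, -7]], and A = P·diag(-1, 3)·P⁻¹.
Then A³ = P·diag(-1, 27)·P⁻¹ = [[-7, -81], [-2, -27]] · [[1, -3], [2, -7]] = [[-169, 588], [-56, 195]].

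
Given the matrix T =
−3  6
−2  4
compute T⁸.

T² = T (a projection; rank 1, trace 1), so T⁸ = T.

[[−3, 6], [−2, 4]]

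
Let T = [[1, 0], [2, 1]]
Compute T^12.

T = I + N where N = [[0, 0], [2, 0]] is strictly lower-triangular, so N^2 = 0.
(I + N)^12 = I + 12·N = [[1, 0], [24, 1]].

[[1, 0], [24, 1]]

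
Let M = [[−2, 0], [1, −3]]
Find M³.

[[−8, 0], [19, −27]]

tr M = −5 and det M = 6, so the characteristic polynomial is λ² − (−5)λ + (6) with roots −3 and −2.
Eigenvectors give P = [[0, 1], [−1, 1]] with P⁻¹ = [[1, −1], [1, 0]], and M = P·diag(−3, −2)·P⁻¹.
Then M³ = P·diag(−27, −8)·P⁻¹ = [[0, −8], [27, −8]] · [[1, −1], [1, 0]] = [[−8, 0], [19, −27]].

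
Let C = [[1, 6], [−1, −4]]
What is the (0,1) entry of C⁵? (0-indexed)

186

tr C = −3 and det C = 2, so the characteristic polynomial is λ² − (−3)λ + (2) with roots −2 and −1.
Eigenvectors give P = [[−2, −3], [1, 1]] with P⁻¹ = [[1, 3], [−1, −2]], and C = P·diag(−2, −1)·P⁻¹.
Then C⁵ = P·diag(−32, −1)·P⁻¹ = [[64, 3], [−32, −1]] · [[1, 3], [−1, −2]] = [[61, 186], [−31, −94]].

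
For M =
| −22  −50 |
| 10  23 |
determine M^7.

[[−9388, −23150], [4630, 11447]]

tr M = 1 and det M = −6, so the characteristic polynomial is λ² − (1)λ + (−6) with roots 3 and −2.
Eigenvectors give P = [[2, 5], [−1, −2]] with P⁻¹ = [[−2, −5], [1, 2]], and M = P·diag(3, −2)·P⁻¹.
Then M^7 = P·diag(2187, −128)·P⁻¹ = [[4374, −640], [−2187, 256]] · [[−2, −5], [1, 2]] = [[−9388, −23150], [4630, 11447]].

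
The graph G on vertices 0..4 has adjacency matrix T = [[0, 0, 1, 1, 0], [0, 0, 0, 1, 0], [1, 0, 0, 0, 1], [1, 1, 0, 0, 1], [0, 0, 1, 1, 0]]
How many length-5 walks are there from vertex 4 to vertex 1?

The number of length-5 walks from vertex 4 to vertex 1 is entry (4,1) of T^5, where T is the adjacency matrix.
T^2 = [[2, 1, 0, 0, 2], [1, 1, 0, 0, 1], [0, 0, 2, 2, 0], [0, 0, 2, 3, 0], [2, 1, 0, 0, 2]]
T^3 = [[0, 0, 4, 5, 0], [0, 0, 2, 3, 0], [4, 2, 0, 0, 4], [5, 3, 0, 0, 5], [0, 0, 4, 5, 0]]
T^4 = [[9, 5, 0, 0, 9], [5, 3, 0, 0, 5], [0, 0, 8, 10, 0], [0, 0, 10, 13, 0], [9, 5, 0, 0, 9]]
T^5 = [[0, 0, 18, 23, 0], [0, 0, 10, 13, 0], [18, 10, 0, 0, 18], [23, 13, 0, 0, 23], [0, 0, 18, 23, 0]]

0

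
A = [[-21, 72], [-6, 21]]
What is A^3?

[[-189, 648], [-54, 189]]

tr A = 0 and det A = -9, so the characteristic polynomial is λ² − (0)λ + (-9) with roots -3 and 3.
Eigenvectors give P = [[4, 3], [1, 1]] with P⁻¹ = [[1, -3], [-1, 4]], and A = P·diag(-3, 3)·P⁻¹.
Then A^3 = P·diag(-27, 27)·P⁻¹ = [[-108, 81], [-27, 27]] · [[1, -3], [-1, 4]] = [[-189, 648], [-54, 189]].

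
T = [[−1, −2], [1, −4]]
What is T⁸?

[[−6049, 12610], [−6305, 12866]]

tr T = −5 and det T = 6, so the characteristic polynomial is λ² − (−5)λ + (6) with roots −3 and −2.
Eigenvectors give P = [[1, 2], [1, 1]] with P⁻¹ = [[−1, 2], [1, −1]], and T = P·diag(−3, −2)·P⁻¹.
Then T⁸ = P·diag(6561, 256)·P⁻¹ = [[6561, 512], [6561, 256]] · [[−1, 2], [1, −1]] = [[−6049, 12610], [−6305, 12866]].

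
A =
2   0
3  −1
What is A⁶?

[[64, 0], [63, 1]]

tr A = 1 and det A = −2, so the characteristic polynomial is λ² − (1)λ + (−2) with roots −1 and 2.
Eigenvectors give P = [[0, 1], [−1, 1]] with P⁻¹ = [[1, −1], [1, 0]], and A = P·diag(−1, 2)·P⁻¹.
Then A⁶ = P·diag(1, 64)·P⁻¹ = [[0, 64], [−1, 64]] · [[1, −1], [1, 0]] = [[64, 0], [63, 1]].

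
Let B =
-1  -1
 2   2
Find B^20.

[[-1, -1], [2, 2]]

B² = B (a projection; rank 1, trace 1), so B^20 = B.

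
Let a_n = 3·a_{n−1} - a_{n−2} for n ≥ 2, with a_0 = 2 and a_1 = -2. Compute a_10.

-18698

With companion matrix C = [[3, -1], [1, 0]], [a_n, a_{n−1}]ᵀ = C·[a_{n−1}, a_{n−2}]ᵀ, so [a_10, a_9]ᵀ = C^9·[a_1, a_0]ᵀ.
C^9 = [[6765, -2584], [2584, -987]], giving [a_10, a_9]ᵀ = [[-18698], [-7142]].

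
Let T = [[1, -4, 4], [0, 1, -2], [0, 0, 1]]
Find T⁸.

T = I + N where N = [[0, -4, 4], [0, 0, -2], [0, 0, 0]] is strictly upper-triangular, so N³ = 0.
(I + N)⁸ = I + 8·N + 28·N² = [[1, -32, 256], [0, 1, -16], [0, 0, 1]].

[[1, -32, 256], [0, 1, -16], [0, 0, 1]]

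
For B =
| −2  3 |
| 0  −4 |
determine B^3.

[[−8, 84], [0, −64]]

B^2 = [[4, −18], [0, 16]]
B^3 = [[−8, 84], [0, −64]]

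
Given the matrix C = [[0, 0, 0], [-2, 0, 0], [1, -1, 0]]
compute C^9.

C is strictly triangular, hence nilpotent: C^3 = 0, so C^9 = 0.

[[0, 0, 0], [0, 0, 0], [0, 0, 0]]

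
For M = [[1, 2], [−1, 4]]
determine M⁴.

tr M = 5 and det M = 6, so the characteristic polynomial is λ² − (5)λ + (6) with roots 3 and 2.
Eigenvectors give P = [[1, 2], [1, 1]] with P⁻¹ = [[−1, 2], [1, −1]], and M = P·diag(3, 2)·P⁻¹.
Then M⁴ = P·diag(81, 16)·P⁻¹ = [[81, 32], [81, 16]] · [[−1, 2], [1, −1]] = [[−49, 130], [−65, 146]].

[[−49, 130], [−65, 146]]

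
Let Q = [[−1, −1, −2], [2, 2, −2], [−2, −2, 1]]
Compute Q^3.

Q^2 = [[3, 3, 2], [6, 6, −10], [−4, −4, 9]]
Q^3 = [[−1, −1, −10], [26, 26, −34], [−22, −22, 25]]

[[−1, −1, −10], [26, 26, −34], [−22, −22, 25]]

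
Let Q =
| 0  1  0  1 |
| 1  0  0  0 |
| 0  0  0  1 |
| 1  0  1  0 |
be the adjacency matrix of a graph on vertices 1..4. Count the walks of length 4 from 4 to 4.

5

The number of length-4 walks from vertex 4 to vertex 4 is entry (4,4) of Q⁴, where Q is the adjacency matrix.
Q² = [[2, 0, 1, 0], [0, 1, 0, 1], [1, 0, 1, 0], [0, 1, 0, 2]]
Q³ = [[0, 2, 0, 3], [2, 0, 1, 0], [0, 1, 0, 2], [3, 0, 2, 0]]
Q⁴ = [[5, 0, 3, 0], [0, 2, 0, 3], [3, 0, 2, 0], [0, 3, 0, 5]]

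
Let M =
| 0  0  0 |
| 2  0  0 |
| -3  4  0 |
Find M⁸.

[[0, 0, 0], [0, 0, 0], [0, 0, 0]]

M is strictly triangular, hence nilpotent: M³ = 0, so M⁸ = 0.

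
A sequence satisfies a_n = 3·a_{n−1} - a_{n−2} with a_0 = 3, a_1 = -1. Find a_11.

With companion matrix T = [[3, -1], [1, 0]], [a_n, a_{n−1}]ᵀ = T·[a_{n−1}, a_{n−2}]ᵀ, so [a_11, a_10]ᵀ = T¹⁰·[a_1, a_0]ᵀ.
T¹⁰ = [[17711, -6765], [6765, -2584]], giving [a_11, a_10]ᵀ = [[-38006], [-14517]].

-38006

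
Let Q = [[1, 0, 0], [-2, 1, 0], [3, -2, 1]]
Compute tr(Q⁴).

Q = I + N where N = [[0, 0, 0], [-2, 0, 0], [3, -2, 0]] is strictly lower-triangular, so N³ = 0.
(I + N)⁴ = I + 4·N + 6·N² = [[1, 0, 0], [-8, 1, 0], [36, -8, 1]].

3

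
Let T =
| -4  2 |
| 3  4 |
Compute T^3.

T^2 = [[22, 0], [0, 22]]
T^3 = [[-88, 44], [66, 88]]

[[-88, 44], [66, 88]]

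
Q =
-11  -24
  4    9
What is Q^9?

[[-59051, -118104], [19684, 39369]]

tr Q = -2 and det Q = -3, so the characteristic polynomial is λ² − (-2)λ + (-3) with roots 1 and -3.
Eigenvectors give P = [[-2, -3], [1, 1]] with P⁻¹ = [[1, 3], [-1, -2]], and Q = P·diag(1, -3)·P⁻¹.
Then Q^9 = P·diag(1, -19683)·P⁻¹ = [[-2, 59049], [1, -19683]] · [[1, 3], [-1, -2]] = [[-59051, -118104], [19684, 39369]].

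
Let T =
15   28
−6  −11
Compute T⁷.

[[15303, 30604], [−6558, −13115]]

tr T = 4 and det T = 3, so the characteristic polynomial is λ² − (4)λ + (3) with roots 1 and 3.
Eigenvectors give P = [[2, −7], [−1, 3]] with P⁻¹ = [[−3, −7], [−1, −2]], and T = P·diag(1, 3)·P⁻¹.
Then T⁷ = P·diag(1, 2187)·P⁻¹ = [[2, −15309], [−1, 6561]] · [[−3, −7], [−1, −2]] = [[15303, 30604], [−6558, −13115]].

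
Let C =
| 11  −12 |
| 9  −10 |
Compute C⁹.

[[2051, −2052], [1539, −1540]]

tr C = 1 and det C = −2, so the characteristic polynomial is λ² − (1)λ + (−2) with roots 2 and −1.
Eigenvectors give P = [[4, 1], [3, 1]] with P⁻¹ = [[1, −1], [−3, 4]], and C = P·diag(2, −1)·P⁻¹.
Then C⁹ = P·diag(512, −1)·P⁻¹ = [[2048, −1], [1536, −1]] · [[1, −1], [−3, 4]] = [[2051, −2052], [1539, −1540]].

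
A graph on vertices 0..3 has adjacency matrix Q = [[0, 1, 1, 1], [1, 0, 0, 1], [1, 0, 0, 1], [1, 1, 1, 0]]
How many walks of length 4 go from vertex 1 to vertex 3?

The number of length-4 walks from vertex 1 to vertex 3 is entry (1,3) of Q⁴, where Q is the adjacency matrix.
Q² = [[3, 1, 1, 2], [1, 2, 2, 1], [1, 2, 2, 1], [2, 1, 1, 3]]
Q³ = [[4, 5, 5, 5], [5, 2, 2, 5], [5, 2, 2, 5], [5, 5, 5, 4]]
Q⁴ = [[15, 9, 9, 14], [9, 10, 10, 9], [9, 10, 10, 9], [14, 9, 9, 15]]

9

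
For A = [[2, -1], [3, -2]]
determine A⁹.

[[2, -1], [3, -2]]

A² = I (check: tr A = 0 and det A = -1), so A⁹ = A since 9 is odd.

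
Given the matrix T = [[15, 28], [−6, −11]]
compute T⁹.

tr T = 4 and det T = 3, so the characteristic polynomial is λ² − (4)λ + (3) with roots 1 and 3.
Eigenvectors give P = [[2, −7], [−1, 3]] with P⁻¹ = [[−3, −7], [−1, −2]], and T = P·diag(1, 3)·P⁻¹.
Then T⁹ = P·diag(1, 19683)·P⁻¹ = [[2, −137781], [−1, 59049]] · [[−3, −7], [−1, −2]] = [[137775, 275548], [−59046, −118091]].

[[137775, 275548], [−59046, −118091]]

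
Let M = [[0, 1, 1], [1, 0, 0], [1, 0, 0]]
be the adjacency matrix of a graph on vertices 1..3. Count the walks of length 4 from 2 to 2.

The number of length-4 walks from vertex 2 to vertex 2 is entry (2,2) of M^4, where M is the adjacency matrix.
M^2 = [[2, 0, 0], [0, 1, 1], [0, 1, 1]]
M^3 = [[0, 2, 2], [2, 0, 0], [2, 0, 0]]
M^4 = [[4, 0, 0], [0, 2, 2], [0, 2, 2]]

2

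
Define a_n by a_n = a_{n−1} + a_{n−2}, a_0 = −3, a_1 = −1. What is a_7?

−37

With companion matrix T = [[1, 1], [1, 0]], [a_n, a_{n−1}]ᵀ = T·[a_{n−1}, a_{n−2}]ᵀ, so [a_7, a_6]ᵀ = T⁶·[a_1, a_0]ᵀ.
T⁶ = [[13, 8], [8, 5]], giving [a_7, a_6]ᵀ = [[−37], [−23]].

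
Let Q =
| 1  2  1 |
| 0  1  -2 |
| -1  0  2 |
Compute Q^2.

[[0, 4, -1], [2, 1, -6], [-3, -2, 3]]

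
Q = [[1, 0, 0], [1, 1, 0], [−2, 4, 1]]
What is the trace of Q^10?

3

Q = I + N where N = [[0, 0, 0], [1, 0, 0], [−2, 4, 0]] is strictly lower-triangular, so N^3 = 0.
(I + N)^10 = I + 10·N + 45·N^2 = [[1, 0, 0], [10, 1, 0], [160, 40, 1]].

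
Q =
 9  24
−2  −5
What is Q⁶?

[[2913, 8736], [−728, −2183]]

tr Q = 4 and det Q = 3, so the characteristic polynomial is λ² − (4)λ + (3) with roots 1 and 3.
Eigenvectors give P = [[−3, 4], [1, −1]] with P⁻¹ = [[1, 4], [1, 3]], and Q = P·diag(1, 3)·P⁻¹.
Then Q⁶ = P·diag(1, 729)·P⁻¹ = [[−3, 2916], [1, −729]] · [[1, 4], [1, 3]] = [[2913, 8736], [−728, −2183]].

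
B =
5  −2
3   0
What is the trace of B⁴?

97

tr B = 5 and det B = 6, so the characteristic polynomial is λ² − (5)λ + (6) with roots 3 and 2.
Eigenvectors give P = [[1, −2], [1, −3]] with P⁻¹ = [[3, −2], [1, −1]], and B = P·diag(3, 2)·P⁻¹.
Then B⁴ = P·diag(81, 16)·P⁻¹ = [[81, −32], [81, −48]] · [[3, −2], [1, −1]] = [[211, −130], [195, −114]].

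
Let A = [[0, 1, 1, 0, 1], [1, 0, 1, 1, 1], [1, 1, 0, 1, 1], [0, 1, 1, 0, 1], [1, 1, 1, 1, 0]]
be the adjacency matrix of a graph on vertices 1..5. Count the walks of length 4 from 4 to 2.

The number of length-4 walks from vertex 4 to vertex 2 is entry (4,2) of A⁴, where A is the adjacency matrix.
A² = [[3, 2, 2, 3, 2], [2, 4, 3, 2, 3], [2, 3, 4, 2, 3], [3, 2, 2, 3, 2], [2, 3, 3, 2, 4]]
A³ = [[6, 10, 10, 6, 10], [10, 10, 11, 10, 11], [10, 11, 10, 10, 11], [6, 10, 10, 6, 10], [10, 11, 11, 10, 10]]
A⁴ = [[30, 32, 32, 30, 32], [32, 42, 41, 32, 41], [32, 41, 42, 32, 41], [30, 32, 32, 30, 32], [32, 41, 41, 32, 42]]

32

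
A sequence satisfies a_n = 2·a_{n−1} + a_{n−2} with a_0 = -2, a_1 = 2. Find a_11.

With companion matrix A = [[2, 1], [1, 0]], [a_n, a_{n−1}]ᵀ = A·[a_{n−1}, a_{n−2}]ᵀ, so [a_11, a_10]ᵀ = A^10·[a_1, a_0]ᵀ.
A^10 = [[5741, 2378], [2378, 985]], giving [a_11, a_10]ᵀ = [[6726], [2786]].

6726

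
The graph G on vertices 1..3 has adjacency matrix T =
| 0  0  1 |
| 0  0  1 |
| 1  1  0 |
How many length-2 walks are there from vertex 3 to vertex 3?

2

The number of length-2 walks from vertex 3 to vertex 3 is entry (3,3) of T², where T is the adjacency matrix.
T² = [[1, 1, 0], [1, 1, 0], [0, 0, 2]]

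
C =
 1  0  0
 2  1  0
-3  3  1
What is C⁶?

C = I + N where N = [[0, 0, 0], [2, 0, 0], [-3, 3, 0]] is strictly lower-triangular, so N³ = 0.
(I + N)⁶ = I + 6·N + 15·N² = [[1, 0, 0], [12, 1, 0], [72, 18, 1]].

[[1, 0, 0], [12, 1, 0], [72, 18, 1]]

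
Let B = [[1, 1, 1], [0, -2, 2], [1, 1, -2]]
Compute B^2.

[[2, 0, 1], [2, 6, -8], [-1, -3, 7]]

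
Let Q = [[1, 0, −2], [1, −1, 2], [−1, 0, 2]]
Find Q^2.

[[3, 0, −6], [−2, 1, 0], [−3, 0, 6]]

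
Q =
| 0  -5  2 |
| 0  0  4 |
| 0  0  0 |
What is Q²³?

[[0, 0, 0], [0, 0, 0], [0, 0, 0]]

Q is strictly triangular, hence nilpotent: Q³ = 0, so Q²³ = 0.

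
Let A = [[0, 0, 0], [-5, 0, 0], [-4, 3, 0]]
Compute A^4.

[[0, 0, 0], [0, 0, 0], [0, 0, 0]]

A is strictly triangular, hence nilpotent: A^3 = 0, so A^4 = 0.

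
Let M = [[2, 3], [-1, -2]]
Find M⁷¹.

M² = I (check: tr M = 0 and det M = -1), so M⁷¹ = M since 71 is odd.

[[2, 3], [-1, -2]]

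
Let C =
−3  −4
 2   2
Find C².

[[1, 4], [−2, −4]]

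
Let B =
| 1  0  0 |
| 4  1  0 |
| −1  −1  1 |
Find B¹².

B = I + N where N = [[0, 0, 0], [4, 0, 0], [−1, −1, 0]] is strictly lower-triangular, so N³ = 0.
(I + N)¹² = I + 12·N + 66·N² = [[1, 0, 0], [48, 1, 0], [−276, −12, 1]].

[[1, 0, 0], [48, 1, 0], [−276, −12, 1]]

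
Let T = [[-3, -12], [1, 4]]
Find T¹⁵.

[[-3, -12], [1, 4]]

T² = T (a projection; rank 1, trace 1), so T¹⁵ = T.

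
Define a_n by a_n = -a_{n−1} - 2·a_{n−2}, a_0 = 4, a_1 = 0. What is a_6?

8

With companion matrix M = [[-1, -2], [1, 0]], [a_n, a_{n−1}]ᵀ = M·[a_{n−1}, a_{n−2}]ᵀ, so [a_6, a_5]ᵀ = M⁵·[a_1, a_0]ᵀ.
M⁵ = [[-5, 2], [-1, -6]], giving [a_6, a_5]ᵀ = [[8], [-24]].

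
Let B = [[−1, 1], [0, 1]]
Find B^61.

B² = I (check: tr B = 0 and det B = −1), so B^61 = B since 61 is odd.

[[−1, 1], [0, 1]]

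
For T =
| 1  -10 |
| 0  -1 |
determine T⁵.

T² = I (check: tr T = 0 and det T = -1), so T⁵ = T since 5 is odd.

[[1, -10], [0, -1]]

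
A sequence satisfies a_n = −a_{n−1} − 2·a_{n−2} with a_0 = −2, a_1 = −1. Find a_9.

With companion matrix T = [[−1, −2], [1, 0]], [a_n, a_{n−1}]ᵀ = T·[a_{n−1}, a_{n−2}]ᵀ, so [a_9, a_8]ᵀ = T⁸·[a_1, a_0]ᵀ.
T⁸ = [[−17, −6], [3, −14]], giving [a_9, a_8]ᵀ = [[29], [25]].

29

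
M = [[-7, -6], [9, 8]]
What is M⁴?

[[-29, -30], [45, 46]]

tr M = 1 and det M = -2, so the characteristic polynomial is λ² − (1)λ + (-2) with roots 2 and -1.
Eigenvectors give P = [[-2, -1], [3, 1]] with P⁻¹ = [[1, 1], [-3, -2]], and M = P·diag(2, -1)·P⁻¹.
Then M⁴ = P·diag(16, 1)·P⁻¹ = [[-32, -1], [48, 1]] · [[1, 1], [-3, -2]] = [[-29, -30], [45, 46]].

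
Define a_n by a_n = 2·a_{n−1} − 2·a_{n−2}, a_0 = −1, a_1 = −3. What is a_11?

−32

With companion matrix C = [[2, −2], [1, 0]], [a_n, a_{n−1}]ᵀ = C·[a_{n−1}, a_{n−2}]ᵀ, so [a_11, a_10]ᵀ = C¹⁰·[a_1, a_0]ᵀ.
C¹⁰ = [[32, −64], [32, −32]], giving [a_11, a_10]ᵀ = [[−32], [−64]].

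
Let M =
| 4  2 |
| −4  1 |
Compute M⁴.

[[−136, 10], [−20, −151]]

M² = [[8, 10], [−20, −7]]
M³ = [[−8, 26], [−52, −47]]
M⁴ = [[−136, 10], [−20, −151]]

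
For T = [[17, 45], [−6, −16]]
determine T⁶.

[[379, 945], [−126, −314]]

tr T = 1 and det T = −2, so the characteristic polynomial is λ² − (1)λ + (−2) with roots 2 and −1.
Eigenvectors give P = [[−3, −5], [1, 2]] with P⁻¹ = [[−2, −5], [1, 3]], and T = P·diag(2, −1)·P⁻¹.
Then T⁶ = P·diag(64, 1)·P⁻¹ = [[−192, −5], [64, 2]] · [[−2, −5], [1, 3]] = [[379, 945], [−126, −314]].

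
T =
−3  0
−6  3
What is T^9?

[[−19683, 0], [−39366, 19683]]

tr T = 0 and det T = −9, so the characteristic polynomial is λ² − (0)λ + (−9) with roots −3 and 3.
Eigenvectors give P = [[1, 0], [1, −1]] with P⁻¹ = [[1, 0], [1, −1]], and T = P·diag(−3, 3)·P⁻¹.
Then T^9 = P·diag(−19683, 19683)·P⁻¹ = [[−19683, 0], [−19683, −19683]] · [[1, 0], [1, −1]] = [[−19683, 0], [−39366, 19683]].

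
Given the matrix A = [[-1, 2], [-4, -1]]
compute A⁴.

[[17, 56], [-112, 17]]

A² = [[-7, -4], [8, -7]]
A³ = [[23, -10], [20, 23]]
A⁴ = [[17, 56], [-112, 17]]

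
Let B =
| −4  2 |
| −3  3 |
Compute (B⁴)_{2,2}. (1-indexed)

3

B² = [[10, −2], [3, 3]]
B³ = [[−34, 14], [−21, 15]]
B⁴ = [[94, −26], [39, 3]]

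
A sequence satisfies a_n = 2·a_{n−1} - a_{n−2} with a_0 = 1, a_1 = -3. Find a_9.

With companion matrix M = [[2, -1], [1, 0]], [a_n, a_{n−1}]ᵀ = M·[a_{n−1}, a_{n−2}]ᵀ, so [a_9, a_8]ᵀ = M^8·[a_1, a_0]ᵀ.
M^8 = [[9, -8], [8, -7]], giving [a_9, a_8]ᵀ = [[-35], [-31]].

-35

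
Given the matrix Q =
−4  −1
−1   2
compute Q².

[[17, 2], [2, 5]]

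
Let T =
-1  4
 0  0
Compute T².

[[1, -4], [0, 0]]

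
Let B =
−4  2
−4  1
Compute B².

[[8, −6], [12, −7]]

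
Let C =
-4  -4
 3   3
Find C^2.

[[4, 4], [-3, -3]]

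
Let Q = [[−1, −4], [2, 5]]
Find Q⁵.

tr Q = 4 and det Q = 3, so the characteristic polynomial is λ² − (4)λ + (3) with roots 1 and 3.
Eigenvectors give P = [[2, −1], [−1, 1]] with P⁻¹ = [[1, 1], [1, 2]], and Q = P·diag(1, 3)·P⁻¹.
Then Q⁵ = P·diag(1, 243)·P⁻¹ = [[2, −243], [−1, 243]] · [[1, 1], [1, 2]] = [[−241, −484], [242, 485]].

[[−241, −484], [242, 485]]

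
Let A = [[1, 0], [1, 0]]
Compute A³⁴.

[[1, 0], [1, 0]]

A² = A (a projection; rank 1, trace 1), so A³⁴ = A.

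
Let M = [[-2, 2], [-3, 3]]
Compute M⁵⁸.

[[-2, 2], [-3, 3]]

M² = M (a projection; rank 1, trace 1), so M⁵⁸ = M.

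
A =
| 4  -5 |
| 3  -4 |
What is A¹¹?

A² = I (check: tr A = 0 and det A = -1), so A¹¹ = A since 11 is odd.

[[4, -5], [3, -4]]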